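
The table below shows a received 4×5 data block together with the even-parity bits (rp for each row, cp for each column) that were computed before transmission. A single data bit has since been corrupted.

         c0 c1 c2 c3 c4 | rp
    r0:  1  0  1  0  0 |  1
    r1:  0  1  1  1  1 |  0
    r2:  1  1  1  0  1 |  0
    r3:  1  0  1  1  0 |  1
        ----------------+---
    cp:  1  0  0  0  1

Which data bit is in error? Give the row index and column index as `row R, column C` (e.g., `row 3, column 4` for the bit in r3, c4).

Recompute each row's even parity and compare to rp:
  r0: data parity 0, sent rp 1 → mismatch
  r1: data parity 0, sent rp 0 → ok
  r2: data parity 0, sent rp 0 → ok
  r3: data parity 1, sent rp 1 → ok
Recompute each column's even parity and compare to cp:
  c0: data parity 1, sent cp 1 → ok
  c1: data parity 0, sent cp 0 → ok
  c2: data parity 0, sent cp 0 → ok
  c3: data parity 0, sent cp 0 → ok
  c4: data parity 0, sent cp 1 → mismatch
Exactly one row (r0) and one column (c4) fail → the flipped bit is at their intersection.

row 0, column 4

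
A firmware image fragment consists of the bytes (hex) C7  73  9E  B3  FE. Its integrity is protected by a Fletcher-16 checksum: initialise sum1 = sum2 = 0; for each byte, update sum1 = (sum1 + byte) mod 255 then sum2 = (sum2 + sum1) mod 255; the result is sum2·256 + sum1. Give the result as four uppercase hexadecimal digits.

Running sums (mod 255):
  after byte 0 (C7): sum1=199, sum2=199
  after byte 1 (73): sum1=59, sum2=3
  after byte 2 (9E): sum1=217, sum2=220
  after byte 3 (B3): sum1=141, sum2=106
  after byte 4 (FE): sum1=140, sum2=246
Checksum = sum2·256 + sum1 = 246·256 + 140 = 63116 = 0xF68C.

F68C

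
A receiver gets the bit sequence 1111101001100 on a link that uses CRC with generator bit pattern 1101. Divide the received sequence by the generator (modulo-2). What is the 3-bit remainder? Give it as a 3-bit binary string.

Modulo-2 division of 1111101001100 by 1101:
  pos 0: 1111 XOR 1101 = 0010
  pos 2: 1010 XOR 1101 = 0111
  pos 3: 1111 XOR 1101 = 0010
  pos 5: 1000 XOR 1101 = 0101
  pos 6: 1011 XOR 1101 = 0110
  pos 7: 1101 XOR 1101 = 0000
Remainder = 000 (zero — the frame passes the CRC check).

000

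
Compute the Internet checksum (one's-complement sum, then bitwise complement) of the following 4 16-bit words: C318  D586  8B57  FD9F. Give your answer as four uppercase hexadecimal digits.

One's-complement addition (fold any carry out of bit 15 back into bit 0):
  0xC318 + 0xD586 = 0x1989E → wrap carry → 0x989F
  0x989F + 0x8B57 = 0x123F6 → wrap carry → 0x23F7
  0x23F7 + 0xFD9F = 0x12196 → wrap carry → 0x2197
One's-complement sum = 0x2197.
Checksum = ~0x2197 & 0xFFFF = 0xDE68.

DE68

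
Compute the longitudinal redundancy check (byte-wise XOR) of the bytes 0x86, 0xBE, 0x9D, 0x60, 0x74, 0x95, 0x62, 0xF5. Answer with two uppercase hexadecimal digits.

B3

XOR the bytes together:
  start with 0x86
  0x86 ⊕ 0xBE = 0x38
  0x38 ⊕ 0x9D = 0xA5
  0xA5 ⊕ 0x60 = 0xC5
  0xC5 ⊕ 0x74 = 0xB1
  0xB1 ⊕ 0x95 = 0x24
  0x24 ⊕ 0x62 = 0x46
  0x46 ⊕ 0xF5 = 0xB3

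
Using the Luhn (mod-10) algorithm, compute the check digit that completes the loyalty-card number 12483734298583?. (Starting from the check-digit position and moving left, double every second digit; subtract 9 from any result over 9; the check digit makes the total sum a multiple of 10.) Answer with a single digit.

Partial digits right→left: 3 8 5 8 9 2 4 3 7 3 8 4 2 1
Double every second digit counting from the check-digit position (so the 1st, 3rd, 5th, ... of the partial from the right).
  doubled (with −9 where >9): 6 1 9 8 5 7 4 → sum 40
  kept as-is: 8 8 2 3 3 4 1 → sum 29
Total = 40 + 29 = 69.
Check digit = (10 − (69 mod 10)) mod 10 = 1.

1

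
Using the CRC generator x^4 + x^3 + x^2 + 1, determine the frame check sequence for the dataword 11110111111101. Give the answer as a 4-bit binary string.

1001

Append 4 zeros: 111101111111010000. Divide by 11101 (XOR where the leading bit is 1):
  pos 0: 11110 XOR 11101 = 00011
  pos 3: 11111 XOR 11101 = 00010
  pos 6: 10111 XOR 11101 = 01010
  pos 7: 10101 XOR 11101 = 01000
  pos 8: 10000 XOR 11101 = 01101
  pos 9: 11011 XOR 11101 = 00110
  pos 11: 11000 XOR 11101 = 00101
  pos 13: 10100 XOR 11101 = 01001
Remainder (last 4 bits) = 1001. This is the CRC / FCS.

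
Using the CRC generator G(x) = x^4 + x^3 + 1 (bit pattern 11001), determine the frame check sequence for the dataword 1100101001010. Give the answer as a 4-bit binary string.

Append 4 zeros: 11001010010100000. Divide by 11001 (XOR where the leading bit is 1):
  pos 0: 11001 XOR 11001 = 00000
  pos 6: 10010 XOR 11001 = 01011
  pos 7: 10111 XOR 11001 = 01110
  pos 8: 11100 XOR 11001 = 00101
  pos 10: 10100 XOR 11001 = 01101
  pos 11: 11010 XOR 11001 = 00011
Remainder (last 4 bits) = 0110. This is the CRC / FCS.

0110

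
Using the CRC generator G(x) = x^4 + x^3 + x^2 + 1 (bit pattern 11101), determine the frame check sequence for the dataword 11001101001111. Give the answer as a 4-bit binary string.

1000

Append 4 zeros: 110011010011110000. Divide by 11101 (XOR where the leading bit is 1):
  pos 0: 11001 XOR 11101 = 00100
  pos 2: 10010 XOR 11101 = 01111
  pos 3: 11111 XOR 11101 = 00010
  pos 6: 10001 XOR 11101 = 01100
  pos 7: 11001 XOR 11101 = 00100
  pos 9: 10011 XOR 11101 = 01110
  pos 10: 11100 XOR 11101 = 00001
Remainder (last 4 bits) = 1000. This is the CRC / FCS.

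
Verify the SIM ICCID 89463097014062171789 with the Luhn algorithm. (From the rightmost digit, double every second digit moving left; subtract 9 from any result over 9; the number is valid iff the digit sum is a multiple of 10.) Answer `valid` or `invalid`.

valid

From the right, keep odd positions and double even positions (subtract 9 from any doubled value over 9):
  doubled (positions 2,4,...): 7 2 2 3 8 0 9 6 8 7 → sum 52
  kept (positions 1,3,...): 9 7 7 2 0 1 7 0 6 9 → sum 48
Total = 100.
100 mod 10 = 0, so the number is valid.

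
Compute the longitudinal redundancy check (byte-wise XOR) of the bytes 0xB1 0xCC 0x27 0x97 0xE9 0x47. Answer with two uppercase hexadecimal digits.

XOR the bytes together:
  start with 0xB1
  0xB1 ⊕ 0xCC = 0x7D
  0x7D ⊕ 0x27 = 0x5A
  0x5A ⊕ 0x97 = 0xCD
  0xCD ⊕ 0xE9 = 0x24
  0x24 ⊕ 0x47 = 0x63

63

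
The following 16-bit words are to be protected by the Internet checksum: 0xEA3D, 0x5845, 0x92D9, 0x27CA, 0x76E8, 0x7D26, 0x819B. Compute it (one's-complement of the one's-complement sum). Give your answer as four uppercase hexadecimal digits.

One's-complement addition (fold any carry out of bit 15 back into bit 0):
  0xEA3D + 0x5845 = 0x14282 → wrap carry → 0x4283
  0x4283 + 0x92D9 = 0x0D55C
  0xD55C + 0x27CA = 0x0FD26
  0xFD26 + 0x76E8 = 0x1740E → wrap carry → 0x740F
  0x740F + 0x7D26 = 0x0F135
  0xF135 + 0x819B = 0x172D0 → wrap carry → 0x72D1
One's-complement sum = 0x72D1.
Checksum = ~0x72D1 & 0xFFFF = 0x8D2E.

8D2E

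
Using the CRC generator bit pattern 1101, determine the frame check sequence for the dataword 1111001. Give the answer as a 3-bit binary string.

100

Append 3 zeros: 1111001000. Divide by 1101 (XOR where the leading bit is 1):
  pos 0: 1111 XOR 1101 = 0010
  pos 2: 1000 XOR 1101 = 0101
  pos 3: 1011 XOR 1101 = 0110
  pos 4: 1100 XOR 1101 = 0001
Remainder (last 3 bits) = 100. This is the CRC / FCS.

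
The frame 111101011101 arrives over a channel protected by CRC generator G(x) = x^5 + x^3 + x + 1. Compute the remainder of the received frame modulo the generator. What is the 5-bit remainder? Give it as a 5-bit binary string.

00111

Modulo-2 division of 111101011101 by 101011:
  pos 0: 111101 XOR 101011 = 010110
  pos 1: 101100 XOR 101011 = 000111
  pos 4: 111111 XOR 101011 = 010100
  pos 5: 101000 XOR 101011 = 000011
Remainder = 00111 (nonzero — an error is detected).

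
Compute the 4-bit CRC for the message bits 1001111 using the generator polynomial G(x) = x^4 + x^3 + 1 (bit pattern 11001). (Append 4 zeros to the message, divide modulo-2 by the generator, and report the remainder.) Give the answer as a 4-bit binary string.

0000

Append 4 zeros: 10011110000. Divide by 11001 (XOR where the leading bit is 1):
  pos 0: 10011 XOR 11001 = 01010
  pos 1: 10101 XOR 11001 = 01100
  pos 2: 11001 XOR 11001 = 00000
Remainder (last 4 bits) = 0000. This is the CRC / FCS.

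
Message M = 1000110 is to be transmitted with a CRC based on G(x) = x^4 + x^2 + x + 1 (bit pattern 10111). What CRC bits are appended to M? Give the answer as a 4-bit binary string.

1101

Append 4 zeros: 10001100000. Divide by 10111 (XOR where the leading bit is 1):
  pos 0: 10001 XOR 10111 = 00110
  pos 2: 11010 XOR 10111 = 01101
  pos 3: 11010 XOR 10111 = 01101
  pos 4: 11010 XOR 10111 = 01101
  pos 5: 11010 XOR 10111 = 01101
  pos 6: 11010 XOR 10111 = 01101
Remainder (last 4 bits) = 1101. This is the CRC / FCS.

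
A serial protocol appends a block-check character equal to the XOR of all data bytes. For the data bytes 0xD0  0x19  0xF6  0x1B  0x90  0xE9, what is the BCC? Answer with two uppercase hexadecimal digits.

XOR the bytes together:
  start with 0xD0
  0xD0 ⊕ 0x19 = 0xC9
  0xC9 ⊕ 0xF6 = 0x3F
  0x3F ⊕ 0x1B = 0x24
  0x24 ⊕ 0x90 = 0xB4
  0xB4 ⊕ 0xE9 = 0x5D

5D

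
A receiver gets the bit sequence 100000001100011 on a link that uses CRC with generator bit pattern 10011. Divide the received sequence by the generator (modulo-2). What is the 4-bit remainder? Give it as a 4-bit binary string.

0000

Modulo-2 division of 100000001100011 by 10011:
  pos 0: 10000 XOR 10011 = 00011
  pos 3: 11000 XOR 10011 = 01011
  pos 4: 10111 XOR 10011 = 00100
  pos 6: 10010 XOR 10011 = 00001
  pos 10: 10011 XOR 10011 = 00000
Remainder = 0000 (zero — the frame passes the CRC check).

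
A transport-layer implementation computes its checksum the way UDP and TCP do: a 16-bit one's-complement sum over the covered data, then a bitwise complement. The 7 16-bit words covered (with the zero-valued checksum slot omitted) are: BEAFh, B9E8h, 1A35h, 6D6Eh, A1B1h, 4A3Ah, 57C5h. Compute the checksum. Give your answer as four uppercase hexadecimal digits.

One's-complement addition (fold any carry out of bit 15 back into bit 0):
  0xBEAF + 0xB9E8 = 0x17897 → wrap carry → 0x7898
  0x7898 + 0x1A35 = 0x092CD
  0x92CD + 0x6D6E = 0x1003B → wrap carry → 0x003C
  0x003C + 0xA1B1 = 0x0A1ED
  0xA1ED + 0x4A3A = 0x0EC27
  0xEC27 + 0x57C5 = 0x143EC → wrap carry → 0x43ED
One's-complement sum = 0x43ED.
Checksum = ~0x43ED & 0xFFFF = 0xBC12.

BC12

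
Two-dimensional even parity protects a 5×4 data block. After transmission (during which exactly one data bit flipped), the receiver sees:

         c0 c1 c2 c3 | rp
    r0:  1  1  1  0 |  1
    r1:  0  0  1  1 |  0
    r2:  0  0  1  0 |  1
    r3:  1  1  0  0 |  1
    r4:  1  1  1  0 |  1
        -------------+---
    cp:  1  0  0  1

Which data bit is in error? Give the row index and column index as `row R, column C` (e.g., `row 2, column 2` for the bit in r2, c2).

Recompute each row's even parity and compare to rp:
  r0: data parity 1, sent rp 1 → ok
  r1: data parity 0, sent rp 0 → ok
  r2: data parity 1, sent rp 1 → ok
  r3: data parity 0, sent rp 1 → mismatch
  r4: data parity 1, sent rp 1 → ok
Recompute each column's even parity and compare to cp:
  c0: data parity 1, sent cp 1 → ok
  c1: data parity 1, sent cp 0 → mismatch
  c2: data parity 0, sent cp 0 → ok
  c3: data parity 1, sent cp 1 → ok
Exactly one row (r3) and one column (c1) fail → the flipped bit is at their intersection.

row 3, column 1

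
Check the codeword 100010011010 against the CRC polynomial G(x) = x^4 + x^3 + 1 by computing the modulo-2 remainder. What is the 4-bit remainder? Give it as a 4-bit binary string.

1001

Modulo-2 division of 100010011010 by 11001:
  pos 0: 10001 XOR 11001 = 01000
  pos 1: 10000 XOR 11001 = 01001
  pos 2: 10010 XOR 11001 = 01011
  pos 3: 10111 XOR 11001 = 01110
  pos 4: 11101 XOR 11001 = 00100
  pos 6: 10001 XOR 11001 = 01000
  pos 7: 10000 XOR 11001 = 01001
Remainder = 1001 (nonzero — an error is detected).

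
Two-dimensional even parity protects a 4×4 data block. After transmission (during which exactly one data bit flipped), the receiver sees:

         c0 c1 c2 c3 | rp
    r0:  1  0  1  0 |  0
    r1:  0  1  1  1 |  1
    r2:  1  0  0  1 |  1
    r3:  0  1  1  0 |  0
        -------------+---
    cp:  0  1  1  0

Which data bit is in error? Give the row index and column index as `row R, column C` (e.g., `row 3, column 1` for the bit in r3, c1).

Recompute each row's even parity and compare to rp:
  r0: data parity 0, sent rp 0 → ok
  r1: data parity 1, sent rp 1 → ok
  r2: data parity 0, sent rp 1 → mismatch
  r3: data parity 0, sent rp 0 → ok
Recompute each column's even parity and compare to cp:
  c0: data parity 0, sent cp 0 → ok
  c1: data parity 0, sent cp 1 → mismatch
  c2: data parity 1, sent cp 1 → ok
  c3: data parity 0, sent cp 0 → ok
Exactly one row (r2) and one column (c1) fail → the flipped bit is at their intersection.

row 2, column 1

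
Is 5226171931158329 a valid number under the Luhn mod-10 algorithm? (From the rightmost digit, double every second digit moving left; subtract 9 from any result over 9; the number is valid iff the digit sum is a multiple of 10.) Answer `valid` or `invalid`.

valid

From the right, keep odd positions and double even positions (subtract 9 from any doubled value over 9):
  doubled (positions 2,4,...): 4 7 2 6 2 2 4 1 → sum 28
  kept (positions 1,3,...): 9 3 5 1 9 7 6 2 → sum 42
Total = 70.
70 mod 10 = 0, so the number is valid.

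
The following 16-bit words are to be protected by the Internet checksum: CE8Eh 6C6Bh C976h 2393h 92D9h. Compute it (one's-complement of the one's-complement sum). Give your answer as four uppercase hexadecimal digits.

4522

One's-complement addition (fold any carry out of bit 15 back into bit 0):
  0xCE8E + 0x6C6B = 0x13AF9 → wrap carry → 0x3AFA
  0x3AFA + 0xC976 = 0x10470 → wrap carry → 0x0471
  0x0471 + 0x2393 = 0x02804
  0x2804 + 0x92D9 = 0x0BADD
One's-complement sum = 0xBADD.
Checksum = ~0xBADD & 0xFFFF = 0x4522.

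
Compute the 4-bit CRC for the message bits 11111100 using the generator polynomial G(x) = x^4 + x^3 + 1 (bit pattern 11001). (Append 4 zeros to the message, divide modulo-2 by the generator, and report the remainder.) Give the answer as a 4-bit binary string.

Append 4 zeros: 111111000000. Divide by 11001 (XOR where the leading bit is 1):
  pos 0: 11111 XOR 11001 = 00110
  pos 2: 11010 XOR 11001 = 00011
  pos 5: 11000 XOR 11001 = 00001
Remainder (last 4 bits) = 0100. This is the CRC / FCS.

0100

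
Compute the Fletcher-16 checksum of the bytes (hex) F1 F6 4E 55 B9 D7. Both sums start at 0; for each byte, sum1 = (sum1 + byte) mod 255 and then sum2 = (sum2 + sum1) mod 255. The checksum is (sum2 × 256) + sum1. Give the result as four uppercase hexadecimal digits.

031E

Running sums (mod 255):
  after byte 0 (F1): sum1=241, sum2=241
  after byte 1 (F6): sum1=232, sum2=218
  after byte 2 (4E): sum1=55, sum2=18
  after byte 3 (55): sum1=140, sum2=158
  after byte 4 (B9): sum1=70, sum2=228
  after byte 5 (D7): sum1=30, sum2=3
Checksum = sum2·256 + sum1 = 3·256 + 30 = 798 = 0x031E.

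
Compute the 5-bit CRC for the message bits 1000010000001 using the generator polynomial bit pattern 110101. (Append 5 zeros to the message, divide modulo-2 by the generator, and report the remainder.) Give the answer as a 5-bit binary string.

Append 5 zeros: 100001000000100000. Divide by 110101 (XOR where the leading bit is 1):
  pos 0: 100001 XOR 110101 = 010100
  pos 1: 101000 XOR 110101 = 011101
  pos 2: 111010 XOR 110101 = 001111
  pos 4: 111100 XOR 110101 = 001001
  pos 6: 100100 XOR 110101 = 010001
  pos 7: 100011 XOR 110101 = 010110
  pos 8: 101100 XOR 110101 = 011001
  pos 9: 110010 XOR 110101 = 000111
  pos 12: 111000 XOR 110101 = 001101
Remainder (last 5 bits) = 01101. This is the CRC / FCS.

01101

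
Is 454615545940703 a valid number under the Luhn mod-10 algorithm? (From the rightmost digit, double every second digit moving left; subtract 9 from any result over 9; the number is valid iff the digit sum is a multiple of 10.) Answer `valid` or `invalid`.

invalid

From the right, keep odd positions and double even positions (subtract 9 from any doubled value over 9):
  doubled (positions 2,4,...): 0 0 9 8 1 3 1 → sum 22
  kept (positions 1,3,...): 3 7 4 5 5 1 4 4 → sum 33
Total = 55.
55 mod 10 = 5, so the number is invalid.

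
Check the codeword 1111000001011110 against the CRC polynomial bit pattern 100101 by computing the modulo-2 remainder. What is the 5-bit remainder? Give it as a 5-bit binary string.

Modulo-2 division of 1111000001011110 by 100101:
  pos 0: 111100 XOR 100101 = 011001
  pos 1: 110010 XOR 100101 = 010111
  pos 2: 101110 XOR 100101 = 001011
  pos 4: 101101 XOR 100101 = 001000
  pos 6: 100001 XOR 100101 = 000100
  pos 9: 100111 XOR 100101 = 000010
Remainder = 00100 (nonzero — an error is detected).

00100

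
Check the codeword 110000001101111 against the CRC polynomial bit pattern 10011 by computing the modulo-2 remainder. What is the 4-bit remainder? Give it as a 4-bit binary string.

Modulo-2 division of 110000001101111 by 10011:
  pos 0: 11000 XOR 10011 = 01011
  pos 1: 10110 XOR 10011 = 00101
  pos 3: 10100 XOR 10011 = 00111
  pos 5: 11111 XOR 10011 = 01100
  pos 6: 11000 XOR 10011 = 01011
  pos 7: 10111 XOR 10011 = 00100
  pos 9: 10011 XOR 10011 = 00000
Remainder = 0001 (nonzero — an error is detected).

0001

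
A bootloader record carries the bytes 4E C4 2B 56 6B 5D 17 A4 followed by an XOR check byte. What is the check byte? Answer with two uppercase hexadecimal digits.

XOR the bytes together:
  start with 0x4E
  0x4E ⊕ 0xC4 = 0x8A
  0x8A ⊕ 0x2B = 0xA1
  0xA1 ⊕ 0x56 = 0xF7
  0xF7 ⊕ 0x6B = 0x9C
  0x9C ⊕ 0x5D = 0xC1
  0xC1 ⊕ 0x17 = 0xD6
  0xD6 ⊕ 0xA4 = 0x72

72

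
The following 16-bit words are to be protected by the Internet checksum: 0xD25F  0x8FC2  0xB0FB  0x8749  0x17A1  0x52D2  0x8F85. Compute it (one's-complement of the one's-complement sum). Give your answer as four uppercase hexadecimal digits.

One's-complement addition (fold any carry out of bit 15 back into bit 0):
  0xD25F + 0x8FC2 = 0x16221 → wrap carry → 0x6222
  0x6222 + 0xB0FB = 0x1131D → wrap carry → 0x131E
  0x131E + 0x8749 = 0x09A67
  0x9A67 + 0x17A1 = 0x0B208
  0xB208 + 0x52D2 = 0x104DA → wrap carry → 0x04DB
  0x04DB + 0x8F85 = 0x09460
One's-complement sum = 0x9460.
Checksum = ~0x9460 & 0xFFFF = 0x6B9F.

6B9F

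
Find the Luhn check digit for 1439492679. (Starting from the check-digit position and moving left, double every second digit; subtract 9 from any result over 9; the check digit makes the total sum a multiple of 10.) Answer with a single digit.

5

Partial digits right→left: 9 7 6 2 9 4 9 3 4 1
Double every second digit counting from the check-digit position (so the 1st, 3rd, 5th, ... of the partial from the right).
  doubled (with −9 where >9): 9 3 9 9 8 → sum 38
  kept as-is: 7 2 4 3 1 → sum 17
Total = 38 + 17 = 55.
Check digit = (10 − (55 mod 10)) mod 10 = 5.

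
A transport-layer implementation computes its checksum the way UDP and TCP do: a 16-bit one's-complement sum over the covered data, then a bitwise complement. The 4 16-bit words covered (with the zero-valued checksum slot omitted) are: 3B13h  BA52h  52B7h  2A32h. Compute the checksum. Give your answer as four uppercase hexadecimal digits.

One's-complement addition (fold any carry out of bit 15 back into bit 0):
  0x3B13 + 0xBA52 = 0x0F565
  0xF565 + 0x52B7 = 0x1481C → wrap carry → 0x481D
  0x481D + 0x2A32 = 0x0724F
One's-complement sum = 0x724F.
Checksum = ~0x724F & 0xFFFF = 0x8DB0.

8DB0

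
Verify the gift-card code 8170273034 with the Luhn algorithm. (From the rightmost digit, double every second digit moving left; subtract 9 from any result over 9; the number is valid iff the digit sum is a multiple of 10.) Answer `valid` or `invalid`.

From the right, keep odd positions and double even positions (subtract 9 from any doubled value over 9):
  doubled (positions 2,4,...): 6 6 4 5 7 → sum 28
  kept (positions 1,3,...): 4 0 7 0 1 → sum 12
Total = 40.
40 mod 10 = 0, so the number is valid.

valid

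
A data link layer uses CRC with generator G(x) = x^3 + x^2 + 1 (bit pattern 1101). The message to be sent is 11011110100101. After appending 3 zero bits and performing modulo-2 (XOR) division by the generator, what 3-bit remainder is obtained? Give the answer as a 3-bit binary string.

101

Append 3 zeros: 11011110100101000. Divide by 1101 (XOR where the leading bit is 1):
  pos 0: 1101 XOR 1101 = 0000
  pos 4: 1110 XOR 1101 = 0011
  pos 6: 1110 XOR 1101 = 0011
  pos 8: 1101 XOR 1101 = 0000
  pos 13: 1000 XOR 1101 = 0101
Remainder (last 3 bits) = 101. This is the CRC / FCS.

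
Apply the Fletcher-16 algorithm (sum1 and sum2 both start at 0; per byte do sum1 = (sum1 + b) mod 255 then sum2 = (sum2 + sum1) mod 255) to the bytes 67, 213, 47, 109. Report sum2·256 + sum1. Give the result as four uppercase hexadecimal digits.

Running sums (mod 255):
  after byte 0 (67): sum1=67, sum2=67
  after byte 1 (213): sum1=25, sum2=92
  after byte 2 (47): sum1=72, sum2=164
  after byte 3 (109): sum1=181, sum2=90
Checksum = sum2·256 + sum1 = 90·256 + 181 = 23221 = 0x5AB5.

5AB5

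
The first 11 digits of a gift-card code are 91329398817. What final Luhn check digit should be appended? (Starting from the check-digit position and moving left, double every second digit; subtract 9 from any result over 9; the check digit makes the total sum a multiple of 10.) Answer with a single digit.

0

Partial digits right→left: 7 1 8 8 9 3 9 2 3 1 9
Double every second digit counting from the check-digit position (so the 1st, 3rd, 5th, ... of the partial from the right).
  doubled (with −9 where >9): 5 7 9 9 6 9 → sum 45
  kept as-is: 1 8 3 2 1 → sum 15
Total = 45 + 15 = 60.
Check digit = (10 − (60 mod 10)) mod 10 = 0.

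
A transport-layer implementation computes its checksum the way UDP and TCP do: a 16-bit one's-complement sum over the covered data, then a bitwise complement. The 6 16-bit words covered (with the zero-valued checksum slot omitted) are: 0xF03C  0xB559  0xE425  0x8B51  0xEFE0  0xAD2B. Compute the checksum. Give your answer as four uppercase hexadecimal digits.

One's-complement addition (fold any carry out of bit 15 back into bit 0):
  0xF03C + 0xB559 = 0x1A595 → wrap carry → 0xA596
  0xA596 + 0xE425 = 0x189BB → wrap carry → 0x89BC
  0x89BC + 0x8B51 = 0x1150D → wrap carry → 0x150E
  0x150E + 0xEFE0 = 0x104EE → wrap carry → 0x04EF
  0x04EF + 0xAD2B = 0x0B21A
One's-complement sum = 0xB21A.
Checksum = ~0xB21A & 0xFFFF = 0x4DE5.

4DE5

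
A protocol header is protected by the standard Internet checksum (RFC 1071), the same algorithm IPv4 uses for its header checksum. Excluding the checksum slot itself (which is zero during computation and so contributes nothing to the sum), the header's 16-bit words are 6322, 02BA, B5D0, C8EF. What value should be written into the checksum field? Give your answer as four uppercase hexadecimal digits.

One's-complement addition (fold any carry out of bit 15 back into bit 0):
  0x6322 + 0x02BA = 0x065DC
  0x65DC + 0xB5D0 = 0x11BAC → wrap carry → 0x1BAD
  0x1BAD + 0xC8EF = 0x0E49C
One's-complement sum = 0xE49C.
Checksum = ~0xE49C & 0xFFFF = 0x1B63.

1B63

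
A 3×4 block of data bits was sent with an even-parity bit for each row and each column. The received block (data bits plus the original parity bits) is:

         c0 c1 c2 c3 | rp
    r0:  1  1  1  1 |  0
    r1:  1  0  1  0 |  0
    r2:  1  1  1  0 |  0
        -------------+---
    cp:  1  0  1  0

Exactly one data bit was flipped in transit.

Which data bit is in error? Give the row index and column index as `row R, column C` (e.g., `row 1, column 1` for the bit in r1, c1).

row 2, column 3

Recompute each row's even parity and compare to rp:
  r0: data parity 0, sent rp 0 → ok
  r1: data parity 0, sent rp 0 → ok
  r2: data parity 1, sent rp 0 → mismatch
Recompute each column's even parity and compare to cp:
  c0: data parity 1, sent cp 1 → ok
  c1: data parity 0, sent cp 0 → ok
  c2: data parity 1, sent cp 1 → ok
  c3: data parity 1, sent cp 0 → mismatch
Exactly one row (r2) and one column (c3) fail → the flipped bit is at their intersection.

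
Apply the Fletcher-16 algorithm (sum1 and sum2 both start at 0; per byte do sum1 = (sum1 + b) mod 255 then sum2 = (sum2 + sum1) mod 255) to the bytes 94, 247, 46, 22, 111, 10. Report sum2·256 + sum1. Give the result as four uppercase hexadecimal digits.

F114

Running sums (mod 255):
  after byte 0 (94): sum1=94, sum2=94
  after byte 1 (247): sum1=86, sum2=180
  after byte 2 (46): sum1=132, sum2=57
  after byte 3 (22): sum1=154, sum2=211
  after byte 4 (111): sum1=10, sum2=221
  after byte 5 (10): sum1=20, sum2=241
Checksum = sum2·256 + sum1 = 241·256 + 20 = 61716 = 0xF114.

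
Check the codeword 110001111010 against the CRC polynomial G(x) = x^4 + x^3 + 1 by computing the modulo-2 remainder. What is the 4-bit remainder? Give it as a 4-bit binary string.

Modulo-2 division of 110001111010 by 11001:
  pos 0: 11000 XOR 11001 = 00001
  pos 4: 11111 XOR 11001 = 00110
  pos 6: 11001 XOR 11001 = 00000
Remainder = 0000 (zero — the frame passes the CRC check).

0000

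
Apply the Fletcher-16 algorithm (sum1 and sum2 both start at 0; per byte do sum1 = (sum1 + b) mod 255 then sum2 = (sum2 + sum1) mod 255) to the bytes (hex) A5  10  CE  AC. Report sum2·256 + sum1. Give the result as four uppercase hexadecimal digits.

1131

Running sums (mod 255):
  after byte 0 (A5): sum1=165, sum2=165
  after byte 1 (10): sum1=181, sum2=91
  after byte 2 (CE): sum1=132, sum2=223
  after byte 3 (AC): sum1=49, sum2=17
Checksum = sum2·256 + sum1 = 17·256 + 49 = 4401 = 0x1131.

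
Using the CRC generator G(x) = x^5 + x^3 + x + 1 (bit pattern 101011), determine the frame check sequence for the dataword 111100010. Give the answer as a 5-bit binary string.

Append 5 zeros: 11110001000000. Divide by 101011 (XOR where the leading bit is 1):
  pos 0: 111100 XOR 101011 = 010111
  pos 1: 101110 XOR 101011 = 000101
  pos 4: 101100 XOR 101011 = 000111
  pos 7: 111000 XOR 101011 = 010011
  pos 8: 100110 XOR 101011 = 001101
Remainder (last 5 bits) = 01101. This is the CRC / FCS.

01101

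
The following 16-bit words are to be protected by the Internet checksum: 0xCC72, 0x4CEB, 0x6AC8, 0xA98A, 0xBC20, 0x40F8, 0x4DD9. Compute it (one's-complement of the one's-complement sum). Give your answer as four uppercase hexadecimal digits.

One's-complement addition (fold any carry out of bit 15 back into bit 0):
  0xCC72 + 0x4CEB = 0x1195D → wrap carry → 0x195E
  0x195E + 0x6AC8 = 0x08426
  0x8426 + 0xA98A = 0x12DB0 → wrap carry → 0x2DB1
  0x2DB1 + 0xBC20 = 0x0E9D1
  0xE9D1 + 0x40F8 = 0x12AC9 → wrap carry → 0x2ACA
  0x2ACA + 0x4DD9 = 0x078A3
One's-complement sum = 0x78A3.
Checksum = ~0x78A3 & 0xFFFF = 0x875C.

875C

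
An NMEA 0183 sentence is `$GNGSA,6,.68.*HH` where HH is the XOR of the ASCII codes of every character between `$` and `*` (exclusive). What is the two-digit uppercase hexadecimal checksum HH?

64

XOR the ASCII codes of the payload characters:
  'G' = 0x47 → acc = 0x47
  'N' = 0x4E → acc = 0x09
  'G' = 0x47 → acc = 0x4E
  'S' = 0x53 → acc = 0x1D
  'A' = 0x41 → acc = 0x5C
  ',' = 0x2C → acc = 0x70
  '6' = 0x36 → acc = 0x46
  ',' = 0x2C → acc = 0x6A
  '.' = 0x2E → acc = 0x44
  '6' = 0x36 → acc = 0x72
  '8' = 0x38 → acc = 0x4A
  '.' = 0x2E → acc = 0x64
Checksum = 0x64.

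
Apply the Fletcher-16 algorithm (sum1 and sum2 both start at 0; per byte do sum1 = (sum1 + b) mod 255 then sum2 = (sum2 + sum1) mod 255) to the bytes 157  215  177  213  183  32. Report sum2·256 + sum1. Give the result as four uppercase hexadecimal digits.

Running sums (mod 255):
  after byte 0 (157): sum1=157, sum2=157
  after byte 1 (215): sum1=117, sum2=19
  after byte 2 (177): sum1=39, sum2=58
  after byte 3 (213): sum1=252, sum2=55
  after byte 4 (183): sum1=180, sum2=235
  after byte 5 (32): sum1=212, sum2=192
Checksum = sum2·256 + sum1 = 192·256 + 212 = 49364 = 0xC0D4.

C0D4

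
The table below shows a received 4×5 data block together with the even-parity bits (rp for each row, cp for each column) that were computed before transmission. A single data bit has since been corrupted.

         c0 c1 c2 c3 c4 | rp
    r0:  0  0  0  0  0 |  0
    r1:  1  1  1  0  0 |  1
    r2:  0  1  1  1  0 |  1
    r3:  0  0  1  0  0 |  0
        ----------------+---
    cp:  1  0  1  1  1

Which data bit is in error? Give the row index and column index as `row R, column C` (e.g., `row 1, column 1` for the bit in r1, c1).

row 3, column 4

Recompute each row's even parity and compare to rp:
  r0: data parity 0, sent rp 0 → ok
  r1: data parity 1, sent rp 1 → ok
  r2: data parity 1, sent rp 1 → ok
  r3: data parity 1, sent rp 0 → mismatch
Recompute each column's even parity and compare to cp:
  c0: data parity 1, sent cp 1 → ok
  c1: data parity 0, sent cp 0 → ok
  c2: data parity 1, sent cp 1 → ok
  c3: data parity 1, sent cp 1 → ok
  c4: data parity 0, sent cp 1 → mismatch
Exactly one row (r3) and one column (c4) fail → the flipped bit is at their intersection.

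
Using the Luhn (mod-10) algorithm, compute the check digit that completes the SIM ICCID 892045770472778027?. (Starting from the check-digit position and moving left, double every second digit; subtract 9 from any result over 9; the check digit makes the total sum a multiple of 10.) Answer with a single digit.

Partial digits right→left: 7 2 0 8 7 7 2 7 4 0 7 7 5 4 0 2 9 8
Double every second digit counting from the check-digit position (so the 1st, 3rd, 5th, ... of the partial from the right).
  doubled (with −9 where >9): 5 0 5 4 8 5 1 0 9 → sum 37
  kept as-is: 2 8 7 7 0 7 4 2 8 → sum 45
Total = 37 + 45 = 82.
Check digit = (10 − (82 mod 10)) mod 10 = 8.

8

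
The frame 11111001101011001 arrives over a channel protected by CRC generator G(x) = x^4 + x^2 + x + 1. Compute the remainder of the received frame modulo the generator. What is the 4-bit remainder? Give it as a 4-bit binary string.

Modulo-2 division of 11111001101011001 by 10111:
  pos 0: 11111 XOR 10111 = 01000
  pos 1: 10000 XOR 10111 = 00111
  pos 3: 11101 XOR 10111 = 01010
  pos 4: 10101 XOR 10111 = 00010
  pos 7: 10010 XOR 10111 = 00101
  pos 9: 10111 XOR 10111 = 00000
Remainder = 0001 (nonzero — an error is detected).

0001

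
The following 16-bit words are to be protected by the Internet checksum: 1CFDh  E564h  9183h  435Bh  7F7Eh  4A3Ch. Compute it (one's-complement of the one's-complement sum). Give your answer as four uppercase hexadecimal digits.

5F04

One's-complement addition (fold any carry out of bit 15 back into bit 0):
  0x1CFD + 0xE564 = 0x10261 → wrap carry → 0x0262
  0x0262 + 0x9183 = 0x093E5
  0x93E5 + 0x435B = 0x0D740
  0xD740 + 0x7F7E = 0x156BE → wrap carry → 0x56BF
  0x56BF + 0x4A3C = 0x0A0FB
One's-complement sum = 0xA0FB.
Checksum = ~0xA0FB & 0xFFFF = 0x5F04.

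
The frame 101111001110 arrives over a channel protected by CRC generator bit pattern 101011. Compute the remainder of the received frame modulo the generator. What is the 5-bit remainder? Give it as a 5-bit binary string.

Modulo-2 division of 101111001110 by 101011:
  pos 0: 101111 XOR 101011 = 000100
  pos 3: 100001 XOR 101011 = 001010
  pos 5: 101011 XOR 101011 = 000000
Remainder = 00000 (zero — the frame passes the CRC check).

00000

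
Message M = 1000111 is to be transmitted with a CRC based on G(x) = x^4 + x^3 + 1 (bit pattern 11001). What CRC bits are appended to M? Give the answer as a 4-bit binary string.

0111

Append 4 zeros: 10001110000. Divide by 11001 (XOR where the leading bit is 1):
  pos 0: 10001 XOR 11001 = 01000
  pos 1: 10001 XOR 11001 = 01000
  pos 2: 10001 XOR 11001 = 01000
  pos 3: 10000 XOR 11001 = 01001
  pos 4: 10010 XOR 11001 = 01011
  pos 5: 10110 XOR 11001 = 01111
  pos 6: 11110 XOR 11001 = 00111
Remainder (last 4 bits) = 0111. This is the CRC / FCS.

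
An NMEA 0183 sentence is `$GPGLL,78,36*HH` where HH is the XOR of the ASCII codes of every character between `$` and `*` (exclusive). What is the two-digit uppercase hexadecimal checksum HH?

XOR the ASCII codes of the payload characters:
  'G' = 0x47 → acc = 0x47
  'P' = 0x50 → acc = 0x17
  'G' = 0x47 → acc = 0x50
  'L' = 0x4C → acc = 0x1C
  'L' = 0x4C → acc = 0x50
  ',' = 0x2C → acc = 0x7C
  '7' = 0x37 → acc = 0x4B
  '8' = 0x38 → acc = 0x73
  ',' = 0x2C → acc = 0x5F
  '3' = 0x33 → acc = 0x6C
  '6' = 0x36 → acc = 0x5A
Checksum = 0x5A.

5A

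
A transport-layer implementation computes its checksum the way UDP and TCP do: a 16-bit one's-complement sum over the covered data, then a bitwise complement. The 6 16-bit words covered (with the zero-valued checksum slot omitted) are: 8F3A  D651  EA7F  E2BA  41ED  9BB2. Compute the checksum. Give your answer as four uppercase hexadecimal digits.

One's-complement addition (fold any carry out of bit 15 back into bit 0):
  0x8F3A + 0xD651 = 0x1658B → wrap carry → 0x658C
  0x658C + 0xEA7F = 0x1500B → wrap carry → 0x500C
  0x500C + 0xE2BA = 0x132C6 → wrap carry → 0x32C7
  0x32C7 + 0x41ED = 0x074B4
  0x74B4 + 0x9BB2 = 0x11066 → wrap carry → 0x1067
One's-complement sum = 0x1067.
Checksum = ~0x1067 & 0xFFFF = 0xEF98.

EF98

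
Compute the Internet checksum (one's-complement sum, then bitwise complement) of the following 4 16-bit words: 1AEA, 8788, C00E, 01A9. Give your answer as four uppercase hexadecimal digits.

9BD5

One's-complement addition (fold any carry out of bit 15 back into bit 0):
  0x1AEA + 0x8788 = 0x0A272
  0xA272 + 0xC00E = 0x16280 → wrap carry → 0x6281
  0x6281 + 0x01A9 = 0x0642A
One's-complement sum = 0x642A.
Checksum = ~0x642A & 0xFFFF = 0x9BD5.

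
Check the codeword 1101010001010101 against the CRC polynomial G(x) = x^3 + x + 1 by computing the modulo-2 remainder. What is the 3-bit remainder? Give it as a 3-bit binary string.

Modulo-2 division of 1101010001010101 by 1011:
  pos 0: 1101 XOR 1011 = 0110
  pos 1: 1100 XOR 1011 = 0111
  pos 2: 1111 XOR 1011 = 0100
  pos 3: 1000 XOR 1011 = 0011
  pos 5: 1100 XOR 1011 = 0111
  pos 6: 1111 XOR 1011 = 0100
  pos 7: 1000 XOR 1011 = 0011
  pos 9: 1110 XOR 1011 = 0101
  pos 10: 1011 XOR 1011 = 0000
Remainder = 001 (nonzero — an error is detected).

001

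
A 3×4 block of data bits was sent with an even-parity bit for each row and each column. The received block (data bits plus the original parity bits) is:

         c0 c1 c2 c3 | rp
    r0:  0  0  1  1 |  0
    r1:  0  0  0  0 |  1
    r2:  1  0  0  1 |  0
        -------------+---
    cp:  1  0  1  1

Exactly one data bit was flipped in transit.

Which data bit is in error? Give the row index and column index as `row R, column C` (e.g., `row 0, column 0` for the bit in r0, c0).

Recompute each row's even parity and compare to rp:
  r0: data parity 0, sent rp 0 → ok
  r1: data parity 0, sent rp 1 → mismatch
  r2: data parity 0, sent rp 0 → ok
Recompute each column's even parity and compare to cp:
  c0: data parity 1, sent cp 1 → ok
  c1: data parity 0, sent cp 0 → ok
  c2: data parity 1, sent cp 1 → ok
  c3: data parity 0, sent cp 1 → mismatch
Exactly one row (r1) and one column (c3) fail → the flipped bit is at their intersection.

row 1, column 3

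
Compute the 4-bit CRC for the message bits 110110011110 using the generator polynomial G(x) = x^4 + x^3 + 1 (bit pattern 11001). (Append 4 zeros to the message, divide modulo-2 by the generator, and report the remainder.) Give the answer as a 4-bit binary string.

1110

Append 4 zeros: 1101100111100000. Divide by 11001 (XOR where the leading bit is 1):
  pos 0: 11011 XOR 11001 = 00010
  pos 3: 10001 XOR 11001 = 01000
  pos 4: 10001 XOR 11001 = 01000
  pos 5: 10001 XOR 11001 = 01000
  pos 6: 10001 XOR 11001 = 01000
  pos 7: 10000 XOR 11001 = 01001
  pos 8: 10010 XOR 11001 = 01011
  pos 9: 10110 XOR 11001 = 01111
  pos 10: 11110 XOR 11001 = 00111
Remainder (last 4 bits) = 1110. This is the CRC / FCS.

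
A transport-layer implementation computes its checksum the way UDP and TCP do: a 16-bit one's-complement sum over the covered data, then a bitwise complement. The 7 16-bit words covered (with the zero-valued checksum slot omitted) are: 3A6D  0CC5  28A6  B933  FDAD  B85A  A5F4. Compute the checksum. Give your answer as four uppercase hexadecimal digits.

7AF6

One's-complement addition (fold any carry out of bit 15 back into bit 0):
  0x3A6D + 0x0CC5 = 0x04732
  0x4732 + 0x28A6 = 0x06FD8
  0x6FD8 + 0xB933 = 0x1290B → wrap carry → 0x290C
  0x290C + 0xFDAD = 0x126B9 → wrap carry → 0x26BA
  0x26BA + 0xB85A = 0x0DF14
  0xDF14 + 0xA5F4 = 0x18508 → wrap carry → 0x8509
One's-complement sum = 0x8509.
Checksum = ~0x8509 & 0xFFFF = 0x7AF6.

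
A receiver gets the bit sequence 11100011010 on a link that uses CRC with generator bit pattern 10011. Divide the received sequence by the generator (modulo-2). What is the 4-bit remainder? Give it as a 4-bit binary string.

0001

Modulo-2 division of 11100011010 by 10011:
  pos 0: 11100 XOR 10011 = 01111
  pos 1: 11110 XOR 10011 = 01101
  pos 2: 11011 XOR 10011 = 01000
  pos 3: 10001 XOR 10011 = 00010
  pos 6: 10010 XOR 10011 = 00001
Remainder = 0001 (nonzero — an error is detected).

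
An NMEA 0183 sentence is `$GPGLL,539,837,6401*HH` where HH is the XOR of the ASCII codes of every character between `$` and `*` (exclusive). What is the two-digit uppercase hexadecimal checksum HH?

XOR the ASCII codes of the payload characters:
  'G' = 0x47 → acc = 0x47
  'P' = 0x50 → acc = 0x17
  'G' = 0x47 → acc = 0x50
  'L' = 0x4C → acc = 0x1C
  'L' = 0x4C → acc = 0x50
  ',' = 0x2C → acc = 0x7C
  '5' = 0x35 → acc = 0x49
  '3' = 0x33 → acc = 0x7A
  '9' = 0x39 → acc = 0x43
  ',' = 0x2C → acc = 0x6F
  '8' = 0x38 → acc = 0x57
  '3' = 0x33 → acc = 0x64
  '7' = 0x37 → acc = 0x53
  ',' = 0x2C → acc = 0x7F
  '6' = 0x36 → acc = 0x49
  '4' = 0x34 → acc = 0x7D
  '0' = 0x30 → acc = 0x4D
  '1' = 0x31 → acc = 0x7C
Checksum = 0x7C.

7C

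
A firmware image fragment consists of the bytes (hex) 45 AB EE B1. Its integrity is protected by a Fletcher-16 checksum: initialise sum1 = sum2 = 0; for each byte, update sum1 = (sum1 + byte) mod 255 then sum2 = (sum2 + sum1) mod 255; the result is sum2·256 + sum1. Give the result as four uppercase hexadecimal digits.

Running sums (mod 255):
  after byte 0 (45): sum1=69, sum2=69
  after byte 1 (AB): sum1=240, sum2=54
  after byte 2 (EE): sum1=223, sum2=22
  after byte 3 (B1): sum1=145, sum2=167
Checksum = sum2·256 + sum1 = 167·256 + 145 = 42897 = 0xA791.

A791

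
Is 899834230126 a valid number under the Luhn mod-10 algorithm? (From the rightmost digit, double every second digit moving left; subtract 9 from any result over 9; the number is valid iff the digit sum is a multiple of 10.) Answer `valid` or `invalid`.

From the right, keep odd positions and double even positions (subtract 9 from any doubled value over 9):
  doubled (positions 2,4,...): 4 0 4 6 9 7 → sum 30
  kept (positions 1,3,...): 6 1 3 4 8 9 → sum 31
Total = 61.
61 mod 10 = 1, so the number is invalid.

invalid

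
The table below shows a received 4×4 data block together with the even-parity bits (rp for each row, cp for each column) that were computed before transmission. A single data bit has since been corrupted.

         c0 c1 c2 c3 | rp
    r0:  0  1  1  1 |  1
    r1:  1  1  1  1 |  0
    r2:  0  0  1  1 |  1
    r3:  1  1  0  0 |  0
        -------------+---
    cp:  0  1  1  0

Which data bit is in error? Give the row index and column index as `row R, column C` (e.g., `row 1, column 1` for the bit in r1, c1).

Recompute each row's even parity and compare to rp:
  r0: data parity 1, sent rp 1 → ok
  r1: data parity 0, sent rp 0 → ok
  r2: data parity 0, sent rp 1 → mismatch
  r3: data parity 0, sent rp 0 → ok
Recompute each column's even parity and compare to cp:
  c0: data parity 0, sent cp 0 → ok
  c1: data parity 1, sent cp 1 → ok
  c2: data parity 1, sent cp 1 → ok
  c3: data parity 1, sent cp 0 → mismatch
Exactly one row (r2) and one column (c3) fail → the flipped bit is at their intersection.

row 2, column 3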